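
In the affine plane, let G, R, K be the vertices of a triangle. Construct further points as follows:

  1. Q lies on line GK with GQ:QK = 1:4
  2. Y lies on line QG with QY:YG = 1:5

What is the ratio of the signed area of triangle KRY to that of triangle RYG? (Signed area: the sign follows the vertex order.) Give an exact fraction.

[KRY]:[RYG] = -5

Choose coordinates G = (0, 0), R = (1, 0), K = (0, 1).
1. Q lies on line GK with GQ:QK = 1:4 ⇒ Q = (0, 1/5)
2. Y lies on line QG with QY:YG = 1:5 ⇒ Y = (0, 1/6)
2·[KRY] = -5/6, 2·[RYG] = 1/6
[KRY]:[RYG] = -5/6:1/6 = -5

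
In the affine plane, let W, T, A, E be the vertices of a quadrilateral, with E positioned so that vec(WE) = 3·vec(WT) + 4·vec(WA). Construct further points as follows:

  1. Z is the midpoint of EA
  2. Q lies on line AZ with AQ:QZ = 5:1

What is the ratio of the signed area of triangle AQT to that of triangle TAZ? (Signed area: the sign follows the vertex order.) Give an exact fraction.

[AQT]:[TAZ] = 5/6

Assign W = (0, 0), T = (1, 0), A = (0, 1), E = (3, 4) — the answer is frame-independent, so this choice is without loss of generality.
1. Z is the midpoint of EA ⇒ Z = (3/2, 5/2)
2. Q lies on line AZ with AQ:QZ = 5:1 ⇒ Q = (5/4, 9/4)
2·[AQT] = -5/2, 2·[TAZ] = -3
[AQT]:[TAZ] = -5/2:-3 = 5/6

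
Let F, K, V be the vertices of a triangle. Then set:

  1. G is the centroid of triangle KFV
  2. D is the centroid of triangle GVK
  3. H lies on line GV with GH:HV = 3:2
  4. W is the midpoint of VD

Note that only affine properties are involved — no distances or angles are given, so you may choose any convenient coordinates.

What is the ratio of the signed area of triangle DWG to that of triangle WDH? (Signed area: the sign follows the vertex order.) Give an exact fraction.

[DWG]:[WDH] = -5/2

Set F = (0, 0), K = (1, 0), V = (0, 1); any affine frame gives the same invariant.
1. G is the centroid of triangle KFV ⇒ G = (1/3, 1/3)
2. D is the centroid of triangle GVK ⇒ D = (4/9, 4/9)
3. H lies on line GV with GH:HV = 3:2 ⇒ H = (2/15, 11/15)
4. W is the midpoint of VD ⇒ W = (2/9, 13/18)
2·[DWG] = 1/18, 2·[WDH] = -1/45
[DWG]:[WDH] = 1/18:-1/45 = -5/2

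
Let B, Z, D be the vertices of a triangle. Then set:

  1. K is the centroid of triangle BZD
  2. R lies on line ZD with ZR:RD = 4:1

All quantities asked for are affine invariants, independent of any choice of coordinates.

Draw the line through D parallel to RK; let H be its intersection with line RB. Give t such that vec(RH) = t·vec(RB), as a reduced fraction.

t = 1/3

Assign B = (0, 0), Z = (1, 0), D = (0, 1) — the answer is frame-independent, so this choice is without loss of generality.
1. K is the centroid of triangle BZD ⇒ K = (1/3, 1/3)
2. R lies on line ZD with ZR:RD = 4:1 ⇒ R = (1/5, 4/5)
through D parallel to RK: direction (2/15, -7/15); meets RB at H = (2/15, 8/15)
H = R + t·(B−R) with t = 1/3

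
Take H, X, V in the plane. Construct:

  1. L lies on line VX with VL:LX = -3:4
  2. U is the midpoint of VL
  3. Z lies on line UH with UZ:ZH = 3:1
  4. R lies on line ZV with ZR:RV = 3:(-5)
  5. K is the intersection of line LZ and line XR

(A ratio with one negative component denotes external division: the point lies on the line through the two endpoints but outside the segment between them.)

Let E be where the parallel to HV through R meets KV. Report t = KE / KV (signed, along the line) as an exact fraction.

t = 93/8

Choose coordinates H = (0, 0), X = (1, 0), V = (0, 1).
1. L lies on line VX with VL:LX = -3:4 ⇒ L = (-3, 4)
2. U is the midpoint of VL ⇒ U = (-3/2, 5/2)
3. Z lies on line UH with UZ:ZH = 3:1 ⇒ Z = (-3/8, 5/8)
4. R lies on line ZV with ZR:RV = 3:(-5) ⇒ R = (-15/16, 1/16)
5. K is the intersection of line LZ and line XR ⇒ K = (3/34, 1/34)
through R parallel to HV: direction (0, 1); meets KV at E = (-15/16, 181/16)
E = K + t·(V−K) with t = 93/8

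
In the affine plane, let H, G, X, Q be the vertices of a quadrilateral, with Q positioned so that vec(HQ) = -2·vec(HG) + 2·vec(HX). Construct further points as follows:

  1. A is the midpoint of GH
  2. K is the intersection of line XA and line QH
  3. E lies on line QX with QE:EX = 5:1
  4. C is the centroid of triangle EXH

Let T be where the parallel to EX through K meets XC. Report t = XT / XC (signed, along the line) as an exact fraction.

t = 9/2

Set H = (0, 0), G = (1, 0), X = (0, 1), Q = (-2, 2); any affine frame gives the same invariant.
1. A is the midpoint of GH ⇒ A = (1/2, 0)
2. K is the intersection of line XA and line QH ⇒ K = (1, -1)
3. E lies on line QX with QE:EX = 5:1 ⇒ E = (-1/3, 7/6)
4. C is the centroid of triangle EXH ⇒ C = (-1/9, 13/18)
through K parallel to EX: direction (1/3, -1/6); meets XC at T = (-1/2, -1/4)
T = X + t·(C−X) with t = 9/2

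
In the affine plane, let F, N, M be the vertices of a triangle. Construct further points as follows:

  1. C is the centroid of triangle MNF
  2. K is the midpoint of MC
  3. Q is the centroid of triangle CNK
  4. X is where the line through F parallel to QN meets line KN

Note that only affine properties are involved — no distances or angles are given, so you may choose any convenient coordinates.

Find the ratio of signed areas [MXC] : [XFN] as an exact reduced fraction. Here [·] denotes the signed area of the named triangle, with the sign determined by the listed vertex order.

Work in coordinates with F = (0, 0), N = (1, 0), M = (0, 1).
1. C is the centroid of triangle MNF ⇒ C = (1/3, 1/3)
2. K is the midpoint of MC ⇒ K = (1/6, 2/3)
3. Q is the centroid of triangle CNK ⇒ Q = (1/2, 1/3)
4. X is where the line through F parallel to QN meets line KN ⇒ X = (6, -4)
2·[MXC] = -7/3, 2·[XFN] = -4
[MXC]:[XFN] = -7/3:-4 = 7/12

[MXC]:[XFN] = 7/12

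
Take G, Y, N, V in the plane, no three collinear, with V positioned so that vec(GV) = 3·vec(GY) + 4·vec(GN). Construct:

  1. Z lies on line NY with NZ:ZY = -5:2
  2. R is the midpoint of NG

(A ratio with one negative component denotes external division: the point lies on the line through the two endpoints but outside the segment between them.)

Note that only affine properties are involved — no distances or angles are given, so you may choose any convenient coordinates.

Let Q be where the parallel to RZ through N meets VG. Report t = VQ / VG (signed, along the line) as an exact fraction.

t = 51/61

Work in coordinates with G = (0, 0), Y = (1, 0), N = (0, 1), V = (3, 4).
1. Z lies on line NY with NZ:ZY = -5:2 ⇒ Z = (5/3, -2/3)
2. R is the midpoint of NG ⇒ R = (0, 1/2)
through N parallel to RZ: direction (5/3, -7/6); meets VG at Q = (30/61, 40/61)
Q = V + t·(G−V) with t = 51/61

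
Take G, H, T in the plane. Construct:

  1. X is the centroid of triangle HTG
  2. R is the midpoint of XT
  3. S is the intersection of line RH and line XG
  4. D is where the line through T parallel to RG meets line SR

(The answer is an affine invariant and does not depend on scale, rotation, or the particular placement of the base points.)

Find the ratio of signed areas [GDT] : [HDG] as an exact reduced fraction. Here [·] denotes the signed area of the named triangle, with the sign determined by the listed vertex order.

Assign G = (0, 0), H = (1, 0), T = (0, 1) — the answer is frame-independent, so this choice is without loss of generality.
1. X is the centroid of triangle HTG ⇒ X = (1/3, 1/3)
2. R is the midpoint of XT ⇒ R = (1/6, 2/3)
3. S is the intersection of line RH and line XG ⇒ S = (4/9, 4/9)
4. D is where the line through T parallel to RG meets line SR ⇒ D = (-1/24, 5/6)
2·[GDT] = -1/24, 2·[HDG] = 5/6
[GDT]:[HDG] = -1/24:5/6 = -1/20

[GDT]:[HDG] = -1/20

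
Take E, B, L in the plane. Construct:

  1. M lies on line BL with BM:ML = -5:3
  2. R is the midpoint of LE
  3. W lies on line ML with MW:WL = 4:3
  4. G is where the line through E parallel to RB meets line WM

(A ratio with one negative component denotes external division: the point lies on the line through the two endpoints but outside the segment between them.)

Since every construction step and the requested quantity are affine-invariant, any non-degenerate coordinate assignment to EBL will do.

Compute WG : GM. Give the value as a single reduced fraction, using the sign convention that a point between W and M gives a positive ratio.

Set E = (0, 0), B = (1, 0), L = (0, 1); any affine frame gives the same invariant.
1. M lies on line BL with BM:ML = -5:3 ⇒ M = (-3/2, 5/2)
2. R is the midpoint of LE ⇒ R = (0, 1/2)
3. W lies on line ML with MW:WL = 4:3 ⇒ W = (-9/14, 23/14)
4. G is where the line through E parallel to RB meets line WM ⇒ G = (2, -1)
G = W + t·(M−W) with t = -37/12, so WG:GM = t:(1−t) = -37/12:49/12

WG:GM = -37/49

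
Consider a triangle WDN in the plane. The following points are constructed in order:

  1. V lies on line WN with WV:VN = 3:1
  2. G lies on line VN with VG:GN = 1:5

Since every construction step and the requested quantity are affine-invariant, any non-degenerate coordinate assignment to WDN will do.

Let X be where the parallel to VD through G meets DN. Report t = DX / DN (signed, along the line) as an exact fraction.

t = 1/6

Choose coordinates W = (0, 0), D = (1, 0), N = (0, 1).
1. V lies on line WN with WV:VN = 3:1 ⇒ V = (0, 3/4)
2. G lies on line VN with VG:GN = 1:5 ⇒ G = (0, 19/24)
through G parallel to VD: direction (1, -3/4); meets DN at X = (5/6, 1/6)
X = D + t·(N−D) with t = 1/6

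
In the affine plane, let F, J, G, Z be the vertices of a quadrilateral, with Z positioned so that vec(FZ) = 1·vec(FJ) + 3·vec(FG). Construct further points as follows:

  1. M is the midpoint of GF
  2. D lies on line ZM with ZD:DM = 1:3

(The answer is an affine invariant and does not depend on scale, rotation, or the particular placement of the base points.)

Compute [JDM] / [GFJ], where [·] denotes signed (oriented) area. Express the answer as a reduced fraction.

Assign F = (0, 0), J = (1, 0), G = (0, 1), Z = (1, 3) — the answer is frame-independent, so this choice is without loss of generality.
1. M is the midpoint of GF ⇒ M = (0, 1/2)
2. D lies on line ZM with ZD:DM = 1:3 ⇒ D = (3/4, 19/8)
2·[JDM] = 9/4, 2·[GFJ] = 1
[JDM]:[GFJ] = 9/4:1 = 9/4

[JDM]:[GFJ] = 9/4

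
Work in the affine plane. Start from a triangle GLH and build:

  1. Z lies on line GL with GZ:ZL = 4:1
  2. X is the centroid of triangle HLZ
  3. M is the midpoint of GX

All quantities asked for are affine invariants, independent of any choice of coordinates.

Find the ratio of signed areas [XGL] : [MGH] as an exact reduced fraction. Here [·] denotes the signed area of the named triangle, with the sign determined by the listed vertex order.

Set G = (0, 0), L = (1, 0), H = (0, 1); any affine frame gives the same invariant.
1. Z lies on line GL with GZ:ZL = 4:1 ⇒ Z = (4/5, 0)
2. X is the centroid of triangle HLZ ⇒ X = (3/5, 1/3)
3. M is the midpoint of GX ⇒ M = (3/10, 1/6)
2·[XGL] = 1/3, 2·[MGH] = -3/10
[XGL]:[MGH] = 1/3:-3/10 = -10/9

[XGL]:[MGH] = -10/9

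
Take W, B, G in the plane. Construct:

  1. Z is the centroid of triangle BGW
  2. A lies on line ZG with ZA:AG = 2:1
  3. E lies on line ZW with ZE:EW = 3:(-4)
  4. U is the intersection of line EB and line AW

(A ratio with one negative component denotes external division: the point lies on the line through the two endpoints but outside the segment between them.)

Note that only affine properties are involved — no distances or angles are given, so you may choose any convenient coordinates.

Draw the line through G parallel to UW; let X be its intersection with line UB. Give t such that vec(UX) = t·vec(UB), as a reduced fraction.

t = -1/7

Assign W = (0, 0), B = (1, 0), G = (0, 1) — the answer is frame-independent, so this choice is without loss of generality.
1. Z is the centroid of triangle BGW ⇒ Z = (1/3, 1/3)
2. A lies on line ZG with ZA:AG = 2:1 ⇒ A = (1/9, 7/9)
3. E lies on line ZW with ZE:EW = 3:(-4) ⇒ E = (4/3, 4/3)
4. U is the intersection of line EB and line AW ⇒ U = (-4/3, -28/3)
through G parallel to UW: direction (4/3, 28/3); meets UB at X = (-5/3, -32/3)
X = U + t·(B−U) with t = -1/7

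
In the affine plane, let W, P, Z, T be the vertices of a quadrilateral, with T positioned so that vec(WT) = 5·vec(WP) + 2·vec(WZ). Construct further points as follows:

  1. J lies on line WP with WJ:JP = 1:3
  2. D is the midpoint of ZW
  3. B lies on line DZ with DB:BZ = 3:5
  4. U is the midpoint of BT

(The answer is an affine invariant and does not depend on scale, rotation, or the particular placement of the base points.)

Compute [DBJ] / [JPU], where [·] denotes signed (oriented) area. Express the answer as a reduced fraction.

[DBJ]:[JPU] = -2/43

Set W = (0, 0), P = (1, 0), Z = (0, 1), T = (5, 2); any affine frame gives the same invariant.
1. J lies on line WP with WJ:JP = 1:3 ⇒ J = (1/4, 0)
2. D is the midpoint of ZW ⇒ D = (0, 1/2)
3. B lies on line DZ with DB:BZ = 3:5 ⇒ B = (0, 11/16)
4. U is the midpoint of BT ⇒ U = (5/2, 43/32)
2·[DBJ] = -3/64, 2·[JPU] = 129/128
[DBJ]:[JPU] = -3/64:129/128 = -2/43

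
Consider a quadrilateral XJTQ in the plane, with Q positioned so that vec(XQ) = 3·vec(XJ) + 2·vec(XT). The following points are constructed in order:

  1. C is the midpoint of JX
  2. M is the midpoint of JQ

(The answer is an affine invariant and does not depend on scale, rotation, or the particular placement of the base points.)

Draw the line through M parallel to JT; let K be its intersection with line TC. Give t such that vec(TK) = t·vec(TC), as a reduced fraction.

t = -4

Choose coordinates X = (0, 0), J = (1, 0), T = (0, 1), Q = (3, 2).
1. C is the midpoint of JX ⇒ C = (1/2, 0)
2. M is the midpoint of JQ ⇒ M = (2, 1)
through M parallel to JT: direction (-1, 1); meets TC at K = (-2, 5)
K = T + t·(C−T) with t = -4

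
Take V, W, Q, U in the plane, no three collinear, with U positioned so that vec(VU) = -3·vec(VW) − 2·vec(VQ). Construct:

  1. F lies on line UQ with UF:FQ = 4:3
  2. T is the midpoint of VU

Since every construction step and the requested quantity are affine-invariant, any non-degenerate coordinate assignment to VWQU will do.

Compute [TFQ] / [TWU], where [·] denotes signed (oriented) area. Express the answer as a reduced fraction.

[TFQ]:[TWU] = 9/14

Set V = (0, 0), W = (1, 0), Q = (0, 1), U = (-3, -2); any affine frame gives the same invariant.
1. F lies on line UQ with UF:FQ = 4:3 ⇒ F = (-9/7, -2/7)
2. T is the midpoint of VU ⇒ T = (-3/2, -1)
2·[TFQ] = -9/14, 2·[TWU] = -1
[TFQ]:[TWU] = -9/14:-1 = 9/14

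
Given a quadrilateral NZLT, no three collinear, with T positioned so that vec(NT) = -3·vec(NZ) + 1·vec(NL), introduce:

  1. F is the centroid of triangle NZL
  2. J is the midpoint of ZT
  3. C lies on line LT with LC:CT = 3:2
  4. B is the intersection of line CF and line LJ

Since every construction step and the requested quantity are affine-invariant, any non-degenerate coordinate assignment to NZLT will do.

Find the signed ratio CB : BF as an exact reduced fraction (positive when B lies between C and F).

CB:BF = 27/25

Assign N = (0, 0), Z = (1, 0), L = (0, 1), T = (-3, 1) — the answer is frame-independent, so this choice is without loss of generality.
1. F is the centroid of triangle NZL ⇒ F = (1/3, 1/3)
2. J is the midpoint of ZT ⇒ J = (-1, 1/2)
3. C lies on line LT with LC:CT = 3:2 ⇒ C = (-9/5, 1)
4. B is the intersection of line CF and line LJ ⇒ B = (-9/13, 17/26)
B = C + t·(F−C) with t = 27/52, so CB:BF = t:(1−t) = 27/52:25/52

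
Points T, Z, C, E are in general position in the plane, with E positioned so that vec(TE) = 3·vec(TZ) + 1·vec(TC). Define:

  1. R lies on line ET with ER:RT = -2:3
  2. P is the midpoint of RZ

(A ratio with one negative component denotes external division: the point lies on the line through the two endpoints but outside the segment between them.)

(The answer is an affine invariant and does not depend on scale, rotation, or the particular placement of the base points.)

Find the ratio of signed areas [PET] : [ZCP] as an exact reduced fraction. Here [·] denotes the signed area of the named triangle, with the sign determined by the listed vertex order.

Work in coordinates with T = (0, 0), Z = (1, 0), C = (0, 1), E = (3, 1).
1. R lies on line ET with ER:RT = -2:3 ⇒ R = (9, 3)
2. P is the midpoint of RZ ⇒ P = (5, 3/2)
2·[PET] = 1/2, 2·[ZCP] = -11/2
[PET]:[ZCP] = 1/2:-11/2 = -1/11

[PET]:[ZCP] = -1/11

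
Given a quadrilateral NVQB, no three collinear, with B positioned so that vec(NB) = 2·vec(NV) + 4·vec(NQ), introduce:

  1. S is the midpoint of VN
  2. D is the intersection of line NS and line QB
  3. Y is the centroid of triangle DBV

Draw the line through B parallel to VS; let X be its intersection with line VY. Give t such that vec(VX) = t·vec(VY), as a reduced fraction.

t = 3

Assign N = (0, 0), V = (1, 0), Q = (0, 1), B = (2, 4) — the answer is frame-independent, so this choice is without loss of generality.
1. S is the midpoint of VN ⇒ S = (1/2, 0)
2. D is the intersection of line NS and line QB ⇒ D = (-2/3, 0)
3. Y is the centroid of triangle DBV ⇒ Y = (7/9, 4/3)
through B parallel to VS: direction (-1/2, 0); meets VY at X = (1/3, 4)
X = V + t·(Y−V) with t = 3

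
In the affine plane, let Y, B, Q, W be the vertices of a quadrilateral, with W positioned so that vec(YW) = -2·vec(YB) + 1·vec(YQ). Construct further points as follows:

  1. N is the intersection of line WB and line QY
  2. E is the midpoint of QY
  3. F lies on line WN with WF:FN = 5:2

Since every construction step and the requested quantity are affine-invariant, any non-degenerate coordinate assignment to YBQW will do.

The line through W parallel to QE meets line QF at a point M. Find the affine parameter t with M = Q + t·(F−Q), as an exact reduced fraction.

t = 7/2

Choose coordinates Y = (0, 0), B = (1, 0), Q = (0, 1), W = (-2, 1).
1. N is the intersection of line WB and line QY ⇒ N = (0, 1/3)
2. E is the midpoint of QY ⇒ E = (0, 1/2)
3. F lies on line WN with WF:FN = 5:2 ⇒ F = (-4/7, 11/21)
through W parallel to QE: direction (0, -1/2); meets QF at M = (-2, -2/3)
M = Q + t·(F−Q) with t = 7/2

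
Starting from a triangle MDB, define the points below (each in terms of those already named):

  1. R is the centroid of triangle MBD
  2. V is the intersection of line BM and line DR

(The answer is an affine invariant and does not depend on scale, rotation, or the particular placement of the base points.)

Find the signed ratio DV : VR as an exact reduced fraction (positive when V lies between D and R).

DV:VR = -3

Choose coordinates M = (0, 0), D = (1, 0), B = (0, 1).
1. R is the centroid of triangle MBD ⇒ R = (1/3, 1/3)
2. V is the intersection of line BM and line DR ⇒ V = (0, 1/2)
V = D + t·(R−D) with t = 3/2, so DV:VR = t:(1−t) = 3/2:-1/2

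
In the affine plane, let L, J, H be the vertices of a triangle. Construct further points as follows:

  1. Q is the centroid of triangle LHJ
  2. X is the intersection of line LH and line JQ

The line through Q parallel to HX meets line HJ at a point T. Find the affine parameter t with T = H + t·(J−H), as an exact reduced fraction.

Assign L = (0, 0), J = (1, 0), H = (0, 1) — the answer is frame-independent, so this choice is without loss of generality.
1. Q is the centroid of triangle LHJ ⇒ Q = (1/3, 1/3)
2. X is the intersection of line LH and line JQ ⇒ X = (0, 1/2)
through Q parallel to HX: direction (0, -1/2); meets HJ at T = (1/3, 2/3)
T = H + t·(J−H) with t = 1/3

t = 1/3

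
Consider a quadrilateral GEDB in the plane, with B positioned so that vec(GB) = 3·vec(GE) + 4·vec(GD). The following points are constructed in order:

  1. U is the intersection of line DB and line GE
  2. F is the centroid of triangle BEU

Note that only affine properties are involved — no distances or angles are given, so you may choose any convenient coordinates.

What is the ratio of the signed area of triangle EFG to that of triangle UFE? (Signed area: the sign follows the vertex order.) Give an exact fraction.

Choose coordinates G = (0, 0), E = (1, 0), D = (0, 1), B = (3, 4).
1. U is the intersection of line DB and line GE ⇒ U = (-1, 0)
2. F is the centroid of triangle BEU ⇒ F = (1, 4/3)
2·[EFG] = 4/3, 2·[UFE] = -8/3
[EFG]:[UFE] = 4/3:-8/3 = -1/2

[EFG]:[UFE] = -1/2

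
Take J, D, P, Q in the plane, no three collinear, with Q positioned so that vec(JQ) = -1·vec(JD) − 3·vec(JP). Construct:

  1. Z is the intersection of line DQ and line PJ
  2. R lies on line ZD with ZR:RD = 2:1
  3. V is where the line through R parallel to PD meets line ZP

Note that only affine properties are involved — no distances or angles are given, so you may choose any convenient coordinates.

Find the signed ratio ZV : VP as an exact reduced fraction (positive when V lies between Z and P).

Choose coordinates J = (0, 0), D = (1, 0), P = (0, 1), Q = (-1, -3).
1. Z is the intersection of line DQ and line PJ ⇒ Z = (0, -3/2)
2. R lies on line ZD with ZR:RD = 2:1 ⇒ R = (2/3, -1/2)
3. V is where the line through R parallel to PD meets line ZP ⇒ V = (0, 1/6)
V = Z + t·(P−Z) with t = 2/3, so ZV:VP = t:(1−t) = 2/3:1/3

ZV:VP = 2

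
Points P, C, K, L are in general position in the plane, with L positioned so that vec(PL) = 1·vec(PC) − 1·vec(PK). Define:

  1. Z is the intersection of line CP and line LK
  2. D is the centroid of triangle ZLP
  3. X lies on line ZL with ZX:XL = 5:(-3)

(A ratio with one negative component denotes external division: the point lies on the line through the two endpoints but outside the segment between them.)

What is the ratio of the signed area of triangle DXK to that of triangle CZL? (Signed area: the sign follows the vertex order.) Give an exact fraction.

Set P = (0, 0), C = (1, 0), K = (0, 1), L = (1, -1); any affine frame gives the same invariant.
1. Z is the intersection of line CP and line LK ⇒ Z = (1/2, 0)
2. D is the centroid of triangle ZLP ⇒ D = (1/2, -1/3)
3. X lies on line ZL with ZX:XL = 5:(-3) ⇒ X = (7/4, -5/2)
2·[DXK] = 7/12, 2·[CZL] = 1/2
[DXK]:[CZL] = 7/12:1/2 = 7/6

[DXK]:[CZL] = 7/6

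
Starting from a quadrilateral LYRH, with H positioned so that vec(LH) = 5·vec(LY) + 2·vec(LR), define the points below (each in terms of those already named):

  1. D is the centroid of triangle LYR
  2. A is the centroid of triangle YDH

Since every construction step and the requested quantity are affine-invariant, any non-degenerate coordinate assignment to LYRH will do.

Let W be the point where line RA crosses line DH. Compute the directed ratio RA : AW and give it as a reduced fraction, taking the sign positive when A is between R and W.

Set L = (0, 0), Y = (1, 0), R = (0, 1), H = (5, 2); any affine frame gives the same invariant.
1. D is the centroid of triangle LYR ⇒ D = (1/3, 1/3)
2. A is the centroid of triangle YDH ⇒ A = (19/9, 7/9)
line RA meets DH at W = (209/123, 101/123)
A = R + t·(W−R) with t = 41/33, so RA:AW = 41/33:-8/33

RA:AW = -41/8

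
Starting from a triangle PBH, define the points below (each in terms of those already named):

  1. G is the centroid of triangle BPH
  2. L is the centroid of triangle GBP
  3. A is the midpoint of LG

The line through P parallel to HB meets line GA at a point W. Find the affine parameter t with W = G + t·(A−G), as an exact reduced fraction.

t = 12

Assign P = (0, 0), B = (1, 0), H = (0, 1) — the answer is frame-independent, so this choice is without loss of generality.
1. G is the centroid of triangle BPH ⇒ G = (1/3, 1/3)
2. L is the centroid of triangle GBP ⇒ L = (4/9, 1/9)
3. A is the midpoint of LG ⇒ A = (7/18, 2/9)
through P parallel to HB: direction (1, -1); meets GA at W = (1, -1)
W = G + t·(A−G) with t = 12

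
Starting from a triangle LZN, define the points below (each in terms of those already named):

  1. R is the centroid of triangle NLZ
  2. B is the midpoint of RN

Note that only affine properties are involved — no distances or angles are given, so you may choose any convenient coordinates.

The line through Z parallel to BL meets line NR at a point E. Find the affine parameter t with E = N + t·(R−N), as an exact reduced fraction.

Assign L = (0, 0), Z = (1, 0), N = (0, 1) — the answer is frame-independent, so this choice is without loss of generality.
1. R is the centroid of triangle NLZ ⇒ R = (1/3, 1/3)
2. B is the midpoint of RN ⇒ B = (1/6, 2/3)
through Z parallel to BL: direction (-1/6, -2/3); meets NR at E = (5/6, -2/3)
E = N + t·(R−N) with t = 5/2

t = 5/2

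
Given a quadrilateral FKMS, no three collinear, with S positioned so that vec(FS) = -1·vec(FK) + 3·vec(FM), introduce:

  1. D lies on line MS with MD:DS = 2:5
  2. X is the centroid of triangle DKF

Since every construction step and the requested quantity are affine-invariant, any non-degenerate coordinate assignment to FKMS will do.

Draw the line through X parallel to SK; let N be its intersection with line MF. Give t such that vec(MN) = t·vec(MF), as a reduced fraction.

t = 5/42

Set F = (0, 0), K = (1, 0), M = (0, 1), S = (-1, 3); any affine frame gives the same invariant.
1. D lies on line MS with MD:DS = 2:5 ⇒ D = (-2/7, 11/7)
2. X is the centroid of triangle DKF ⇒ X = (5/21, 11/21)
through X parallel to SK: direction (2, -3); meets MF at N = (0, 37/42)
N = M + t·(F−M) with t = 5/42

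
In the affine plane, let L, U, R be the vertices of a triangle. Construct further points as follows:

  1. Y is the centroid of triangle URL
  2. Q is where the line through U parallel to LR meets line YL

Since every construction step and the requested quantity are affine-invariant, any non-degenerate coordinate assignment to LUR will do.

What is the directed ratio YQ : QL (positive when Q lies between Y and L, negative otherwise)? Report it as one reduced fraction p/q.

YQ:QL = -2/3

Assign L = (0, 0), U = (1, 0), R = (0, 1) — the answer is frame-independent, so this choice is without loss of generality.
1. Y is the centroid of triangle URL ⇒ Y = (1/3, 1/3)
2. Q is where the line through U parallel to LR meets line YL ⇒ Q = (1, 1)
Q = Y + t·(L−Y) with t = -2, so YQ:QL = t:(1−t) = -2:3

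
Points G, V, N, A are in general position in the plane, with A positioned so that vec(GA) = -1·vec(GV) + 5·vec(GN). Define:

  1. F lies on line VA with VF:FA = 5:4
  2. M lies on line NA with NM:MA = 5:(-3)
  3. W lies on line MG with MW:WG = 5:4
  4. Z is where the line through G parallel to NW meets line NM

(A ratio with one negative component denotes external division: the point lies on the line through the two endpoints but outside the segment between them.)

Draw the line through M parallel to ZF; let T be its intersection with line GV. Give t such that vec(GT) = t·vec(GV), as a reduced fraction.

Set G = (0, 0), V = (1, 0), N = (0, 1), A = (-1, 5); any affine frame gives the same invariant.
1. F lies on line VA with VF:FA = 5:4 ⇒ F = (-1/9, 25/9)
2. M lies on line NA with NM:MA = 5:(-3) ⇒ M = (-5/2, 11)
3. W lies on line MG with MW:WG = 5:4 ⇒ W = (-10/9, 44/9)
4. Z is where the line through G parallel to NW meets line NM ⇒ Z = (2, -7)
through M parallel to ZF: direction (-19/9, 88/9); meets GV at T = (-1/8, 0)
T = G + t·(V−G) with t = -1/8

t = -1/8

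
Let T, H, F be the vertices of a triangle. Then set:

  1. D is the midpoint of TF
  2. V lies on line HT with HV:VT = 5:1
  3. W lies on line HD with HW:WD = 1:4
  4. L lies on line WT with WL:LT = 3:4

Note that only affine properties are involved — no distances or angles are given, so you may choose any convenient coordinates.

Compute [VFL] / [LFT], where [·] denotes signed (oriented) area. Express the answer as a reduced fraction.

Set T = (0, 0), H = (1, 0), F = (0, 1); any affine frame gives the same invariant.
1. D is the midpoint of TF ⇒ D = (0, 1/2)
2. V lies on line HT with HV:VT = 5:1 ⇒ V = (1/6, 0)
3. W lies on line HD with HW:WD = 1:4 ⇒ W = (4/5, 1/10)
4. L lies on line WT with WL:LT = 3:4 ⇒ L = (16/35, 2/35)
2·[VFL] = -3/10, 2·[LFT] = 16/35
[VFL]:[LFT] = -3/10:16/35 = -21/32

[VFL]:[LFT] = -21/32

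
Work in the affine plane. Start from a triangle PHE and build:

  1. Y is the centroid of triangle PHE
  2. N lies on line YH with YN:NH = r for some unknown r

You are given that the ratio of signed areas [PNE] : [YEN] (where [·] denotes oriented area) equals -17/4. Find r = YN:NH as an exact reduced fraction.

Assign P = (0, 0), H = (1, 0), E = (0, 1) — the answer is frame-independent, so this choice is without loss of generality.
1. Y is the centroid of triangle PHE ⇒ Y = (1/3, 1/3)
2. With YN:NH = r, write λ = r/(r+1) so N = Y + λ·(H−Y); N is affine-linear in λ
Every point depending on N is an affine combination of N and λ-independent points, so each such coordinate is linear in λ; the λ² term in each signed area is a multiple of (H−Y)×(H−Y) = 0, so 2·[PNE] and 2·[YEN] are each linear in λ. Evaluating at λ=0 and λ=1:
  2·[PNE] = 2/3·λ + 1/3,   2·[YEN] = -1/3·λ
So [PNE]:[YEN] = (2/3·λ + 1/3) / (-1/3·λ). Setting this equal to -17/4:
  2/3·λ + 1/3 = -17/4·(-1/3·λ)  ⇒  λ = 4/9
Then r = λ/(1−λ) = (4/9)/(5/9) = 4/5. Check: with r = 4/5, N = (17/27, 5/27) and [PNE]:[YEN] = -17/4 as required.

r = 4/5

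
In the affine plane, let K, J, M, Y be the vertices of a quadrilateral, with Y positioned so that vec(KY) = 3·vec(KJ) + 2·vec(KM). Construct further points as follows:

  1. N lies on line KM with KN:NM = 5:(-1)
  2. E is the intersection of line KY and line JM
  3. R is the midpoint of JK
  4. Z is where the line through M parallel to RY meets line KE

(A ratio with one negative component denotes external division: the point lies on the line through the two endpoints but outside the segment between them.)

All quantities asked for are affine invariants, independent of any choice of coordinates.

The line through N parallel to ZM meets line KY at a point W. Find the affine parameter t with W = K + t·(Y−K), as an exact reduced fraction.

t = -25/8

Set K = (0, 0), J = (1, 0), M = (0, 1), Y = (3, 2); any affine frame gives the same invariant.
1. N lies on line KM with KN:NM = 5:(-1) ⇒ N = (0, 5/4)
2. E is the intersection of line KY and line JM ⇒ E = (3/5, 2/5)
3. R is the midpoint of JK ⇒ R = (1/2, 0)
4. Z is where the line through M parallel to RY meets line KE ⇒ Z = (-15/2, -5)
through N parallel to ZM: direction (15/2, 6); meets KY at W = (-75/8, -25/4)
W = K + t·(Y−K) with t = -25/8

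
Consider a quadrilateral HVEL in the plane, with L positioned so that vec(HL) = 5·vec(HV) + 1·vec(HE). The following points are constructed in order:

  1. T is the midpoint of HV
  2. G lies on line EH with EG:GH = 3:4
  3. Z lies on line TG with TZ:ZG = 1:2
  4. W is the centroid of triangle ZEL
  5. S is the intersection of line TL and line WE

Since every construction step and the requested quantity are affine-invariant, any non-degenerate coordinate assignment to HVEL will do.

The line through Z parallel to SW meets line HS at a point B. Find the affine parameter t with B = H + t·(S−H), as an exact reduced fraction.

Set H = (0, 0), V = (1, 0), E = (0, 1), L = (5, 1); any affine frame gives the same invariant.
1. T is the midpoint of HV ⇒ T = (1/2, 0)
2. G lies on line EH with EG:GH = 3:4 ⇒ G = (0, 4/7)
3. Z lies on line TG with TZ:ZG = 1:2 ⇒ Z = (1/3, 4/21)
4. W is the centroid of triangle ZEL ⇒ W = (16/9, 46/63)
5. S is the intersection of line TL and line WE ⇒ S = (1120/377, 207/377)
through Z parallel to SW: direction (-4048/3393, 4301/23751); meets HS at B = (270/377, 5589/42224)
B = H + t·(S−H) with t = 27/112

t = 27/112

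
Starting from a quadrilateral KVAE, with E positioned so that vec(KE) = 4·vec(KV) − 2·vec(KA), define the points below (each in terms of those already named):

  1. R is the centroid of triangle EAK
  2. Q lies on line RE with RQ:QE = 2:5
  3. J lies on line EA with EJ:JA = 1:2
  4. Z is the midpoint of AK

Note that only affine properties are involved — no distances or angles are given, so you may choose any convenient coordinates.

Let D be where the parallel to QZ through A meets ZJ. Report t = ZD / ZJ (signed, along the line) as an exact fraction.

t = 3

Set K = (0, 0), V = (1, 0), A = (0, 1), E = (4, -2); any affine frame gives the same invariant.
1. R is the centroid of triangle EAK ⇒ R = (4/3, -1/3)
2. Q lies on line RE with RQ:QE = 2:5 ⇒ Q = (44/21, -17/21)
3. J lies on line EA with EJ:JA = 1:2 ⇒ J = (8/3, -1)
4. Z is the midpoint of AK ⇒ Z = (0, 1/2)
through A parallel to QZ: direction (-44/21, 55/42); meets ZJ at D = (8, -4)
D = Z + t·(J−Z) with t = 3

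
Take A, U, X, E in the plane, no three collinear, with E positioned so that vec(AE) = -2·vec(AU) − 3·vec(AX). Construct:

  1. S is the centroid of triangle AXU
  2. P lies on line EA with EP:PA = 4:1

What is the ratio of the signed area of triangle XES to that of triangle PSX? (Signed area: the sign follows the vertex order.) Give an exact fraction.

Work in coordinates with A = (0, 0), U = (1, 0), X = (0, 1), E = (-2, -3).
1. S is the centroid of triangle AXU ⇒ S = (1/3, 1/3)
2. P lies on line EA with EP:PA = 4:1 ⇒ P = (-2/5, -3/5)
2·[XES] = 8/3, 2·[PSX] = 4/5
[XES]:[PSX] = 8/3:4/5 = 10/3

[XES]:[PSX] = 10/3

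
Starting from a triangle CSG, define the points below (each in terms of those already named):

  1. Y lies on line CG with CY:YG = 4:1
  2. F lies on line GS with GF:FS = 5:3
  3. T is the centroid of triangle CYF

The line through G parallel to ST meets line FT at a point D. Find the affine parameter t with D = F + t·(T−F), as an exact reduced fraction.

t = -5/3

Assign C = (0, 0), S = (1, 0), G = (0, 1) — the answer is frame-independent, so this choice is without loss of generality.
1. Y lies on line CG with CY:YG = 4:1 ⇒ Y = (0, 4/5)
2. F lies on line GS with GF:FS = 5:3 ⇒ F = (5/8, 3/8)
3. T is the centroid of triangle CYF ⇒ T = (5/24, 47/120)
through G parallel to ST: direction (-19/24, 47/120); meets FT at D = (95/72, 25/72)
D = F + t·(T−F) with t = -5/3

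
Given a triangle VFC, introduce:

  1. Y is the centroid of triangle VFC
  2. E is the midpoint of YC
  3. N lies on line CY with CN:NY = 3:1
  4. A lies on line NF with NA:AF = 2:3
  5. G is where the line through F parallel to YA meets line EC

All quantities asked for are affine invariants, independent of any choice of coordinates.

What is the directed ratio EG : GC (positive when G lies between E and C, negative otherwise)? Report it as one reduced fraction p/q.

Choose coordinates V = (0, 0), F = (1, 0), C = (0, 1).
1. Y is the centroid of triangle VFC ⇒ Y = (1/3, 1/3)
2. E is the midpoint of YC ⇒ E = (1/6, 2/3)
3. N lies on line CY with CN:NY = 3:1 ⇒ N = (1/4, 1/2)
4. A lies on line NF with NA:AF = 2:3 ⇒ A = (11/20, 3/10)
5. G is where the line through F parallel to YA meets line EC ⇒ G = (11/24, 1/12)
G = E + t·(C−E) with t = -7/4, so EG:GC = t:(1−t) = -7/4:11/4

EG:GC = -7/11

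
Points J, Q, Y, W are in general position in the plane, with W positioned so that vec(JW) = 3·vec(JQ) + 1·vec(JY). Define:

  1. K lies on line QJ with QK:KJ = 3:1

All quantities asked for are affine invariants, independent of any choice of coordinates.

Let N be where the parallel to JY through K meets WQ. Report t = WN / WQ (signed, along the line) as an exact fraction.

Assign J = (0, 0), Q = (1, 0), Y = (0, 1), W = (3, 1) — the answer is frame-independent, so this choice is without loss of generality.
1. K lies on line QJ with QK:KJ = 3:1 ⇒ K = (1/4, 0)
through K parallel to JY: direction (0, 1); meets WQ at N = (1/4, -3/8)
N = W + t·(Q−W) with t = 11/8

t = 11/8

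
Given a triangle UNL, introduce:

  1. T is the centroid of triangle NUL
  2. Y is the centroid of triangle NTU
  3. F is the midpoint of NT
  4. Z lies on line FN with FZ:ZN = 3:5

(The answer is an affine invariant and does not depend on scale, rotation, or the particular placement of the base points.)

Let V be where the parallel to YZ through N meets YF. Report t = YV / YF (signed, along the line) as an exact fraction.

t = -5/3

Assign U = (0, 0), N = (1, 0), L = (0, 1) — the answer is frame-independent, so this choice is without loss of generality.
1. T is the centroid of triangle NUL ⇒ T = (1/3, 1/3)
2. Y is the centroid of triangle NTU ⇒ Y = (4/9, 1/9)
3. F is the midpoint of NT ⇒ F = (2/3, 1/6)
4. Z lies on line FN with FZ:ZN = 3:5 ⇒ Z = (19/24, 5/48)
through N parallel to YZ: direction (25/72, -1/144); meets YF at V = (2/27, 1/54)
V = Y + t·(F−Y) with t = -5/3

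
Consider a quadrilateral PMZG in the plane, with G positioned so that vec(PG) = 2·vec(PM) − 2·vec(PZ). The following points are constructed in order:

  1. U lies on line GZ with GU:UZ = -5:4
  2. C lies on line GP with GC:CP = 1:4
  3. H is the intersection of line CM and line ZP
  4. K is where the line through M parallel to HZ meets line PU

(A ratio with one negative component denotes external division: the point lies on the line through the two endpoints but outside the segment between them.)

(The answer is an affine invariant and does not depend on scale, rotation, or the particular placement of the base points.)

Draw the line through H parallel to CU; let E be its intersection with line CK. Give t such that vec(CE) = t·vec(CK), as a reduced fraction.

Set P = (0, 0), M = (1, 0), Z = (0, 1), G = (2, -2); any affine frame gives the same invariant.
1. U lies on line GZ with GU:UZ = -5:4 ⇒ U = (-8, 13)
2. C lies on line GP with GC:CP = 1:4 ⇒ C = (8/5, -8/5)
3. H is the intersection of line CM and line ZP ⇒ H = (0, 8/3)
4. K is where the line through M parallel to HZ meets line PU ⇒ K = (1, -13/8)
through H parallel to CU: direction (-48/5, 73/5); meets CK at E = (208/75, -349/225)
E = C + t·(K−C) with t = -88/45

t = -88/45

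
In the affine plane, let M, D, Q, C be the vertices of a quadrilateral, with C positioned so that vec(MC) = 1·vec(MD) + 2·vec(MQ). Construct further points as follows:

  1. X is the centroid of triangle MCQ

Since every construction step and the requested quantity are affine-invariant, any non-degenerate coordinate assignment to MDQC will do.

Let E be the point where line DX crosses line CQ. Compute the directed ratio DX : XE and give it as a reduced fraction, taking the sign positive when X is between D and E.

Set M = (0, 0), D = (1, 0), Q = (0, 1), C = (1, 2); any affine frame gives the same invariant.
1. X is the centroid of triangle MCQ ⇒ X = (1/3, 1)
line DX meets CQ at E = (1/5, 6/5)
X = D + t·(E−D) with t = 5/6, so DX:XE = 5/6:1/6

DX:XE = 5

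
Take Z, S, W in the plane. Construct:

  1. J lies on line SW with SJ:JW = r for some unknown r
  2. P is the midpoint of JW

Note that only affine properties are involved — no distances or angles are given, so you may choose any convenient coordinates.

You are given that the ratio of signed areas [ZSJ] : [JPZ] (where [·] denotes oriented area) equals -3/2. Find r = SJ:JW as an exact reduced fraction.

Set Z = (0, 0), S = (1, 0), W = (0, 1); any affine frame gives the same invariant.
1. With SJ:JW = r, write λ = r/(r+1) so J = S + λ·(W−S); J is affine-linear in λ
2. P is the midpoint of JW ⇒ P is an affine combination of earlier points and hence also affine-linear in λ
Every point depending on J is an affine combination of J and λ-independent points, so each such coordinate is linear in λ; the λ² term in each signed area is a multiple of (W−S)×(W−S) = 0, so 2·[ZSJ] and 2·[JPZ] are each linear in λ. Evaluating at λ=0 and λ=1:
  2·[ZSJ] = λ,   2·[JPZ] = -1/2·λ + 1/2
So [ZSJ]:[JPZ] = (λ) / (-1/2·λ + 1/2). Setting this equal to -3/2:
  λ = -3/2·(-1/2·λ + 1/2)  ⇒  λ = -3
Then r = λ/(1−λ) = (-3)/(4) = -3/4. Check: with r = -3/4, J = (4, -3) and [ZSJ]:[JPZ] = -3/2 as required.

r = -3/4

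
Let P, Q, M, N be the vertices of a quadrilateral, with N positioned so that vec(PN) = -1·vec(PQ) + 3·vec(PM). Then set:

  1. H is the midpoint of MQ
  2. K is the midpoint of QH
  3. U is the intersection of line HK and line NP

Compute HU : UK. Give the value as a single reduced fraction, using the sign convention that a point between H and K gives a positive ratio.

HU:UK = -4/5

Choose coordinates P = (0, 0), Q = (1, 0), M = (0, 1), N = (-1, 3).
1. H is the midpoint of MQ ⇒ H = (1/2, 1/2)
2. K is the midpoint of QH ⇒ K = (3/4, 1/4)
3. U is the intersection of line HK and line NP ⇒ U = (-1/2, 3/2)
U = H + t·(K−H) with t = -4, so HU:UK = t:(1−t) = -4:5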